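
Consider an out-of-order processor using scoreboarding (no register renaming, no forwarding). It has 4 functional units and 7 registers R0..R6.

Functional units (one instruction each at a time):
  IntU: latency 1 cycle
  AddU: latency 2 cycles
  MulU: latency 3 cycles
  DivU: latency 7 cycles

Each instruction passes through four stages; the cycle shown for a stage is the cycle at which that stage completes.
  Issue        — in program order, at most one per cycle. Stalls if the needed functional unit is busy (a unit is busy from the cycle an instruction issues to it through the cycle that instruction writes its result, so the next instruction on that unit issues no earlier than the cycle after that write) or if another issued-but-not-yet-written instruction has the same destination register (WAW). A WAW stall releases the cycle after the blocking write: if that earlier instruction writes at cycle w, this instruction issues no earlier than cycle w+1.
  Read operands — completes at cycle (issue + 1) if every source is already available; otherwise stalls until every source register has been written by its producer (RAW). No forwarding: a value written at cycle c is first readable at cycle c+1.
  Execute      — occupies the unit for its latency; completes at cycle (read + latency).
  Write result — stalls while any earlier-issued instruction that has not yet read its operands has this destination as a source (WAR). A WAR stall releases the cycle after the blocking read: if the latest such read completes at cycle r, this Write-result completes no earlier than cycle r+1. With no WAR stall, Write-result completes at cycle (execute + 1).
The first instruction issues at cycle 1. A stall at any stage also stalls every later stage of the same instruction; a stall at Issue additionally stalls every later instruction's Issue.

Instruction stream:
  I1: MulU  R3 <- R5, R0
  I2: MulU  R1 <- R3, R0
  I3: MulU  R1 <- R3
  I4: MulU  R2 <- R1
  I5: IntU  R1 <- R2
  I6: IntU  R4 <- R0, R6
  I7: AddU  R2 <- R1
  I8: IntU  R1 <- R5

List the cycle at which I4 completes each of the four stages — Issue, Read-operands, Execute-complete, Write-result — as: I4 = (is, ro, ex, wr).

I4 = (19, 20, 23, 24)

cycle 1: issue I1 (MulU)
cycle 2: I1 read-ops
cycle 5: I1 finished on MulU
cycle 6: I1→R3
cycle 7: issue I2 (MulU)
cycle 8: I2 read-ops
cycle 11: I2 finished on MulU
cycle 12: I2→R1
cycle 13: issue I3 (MulU)
cycle 14: I3 read-ops
cycle 17: I3 finished on MulU
cycle 18: I3→R1
cycle 19: issue I4 (MulU)
cycle 20: I4 read-ops | issue I5 (IntU)
cycle 23: I4 finished on MulU
cycle 24: I4→R2
cycle 25: I5 read-ops
cycle 26: I5 finished on IntU
cycle 27: I5→R1
cycle 28: issue I6 (IntU)
cycle 29: I6 read-ops | issue I7 (AddU)
cycle 30: I6 finished on IntU | I7 read-ops
cycle 31: I6→R4
cycle 32: I7 finished on AddU | issue I8 (IntU)
cycle 33: I7→R2 | I8 read-ops
cycle 34: I8 finished on IntU
cycle 35: I8→R1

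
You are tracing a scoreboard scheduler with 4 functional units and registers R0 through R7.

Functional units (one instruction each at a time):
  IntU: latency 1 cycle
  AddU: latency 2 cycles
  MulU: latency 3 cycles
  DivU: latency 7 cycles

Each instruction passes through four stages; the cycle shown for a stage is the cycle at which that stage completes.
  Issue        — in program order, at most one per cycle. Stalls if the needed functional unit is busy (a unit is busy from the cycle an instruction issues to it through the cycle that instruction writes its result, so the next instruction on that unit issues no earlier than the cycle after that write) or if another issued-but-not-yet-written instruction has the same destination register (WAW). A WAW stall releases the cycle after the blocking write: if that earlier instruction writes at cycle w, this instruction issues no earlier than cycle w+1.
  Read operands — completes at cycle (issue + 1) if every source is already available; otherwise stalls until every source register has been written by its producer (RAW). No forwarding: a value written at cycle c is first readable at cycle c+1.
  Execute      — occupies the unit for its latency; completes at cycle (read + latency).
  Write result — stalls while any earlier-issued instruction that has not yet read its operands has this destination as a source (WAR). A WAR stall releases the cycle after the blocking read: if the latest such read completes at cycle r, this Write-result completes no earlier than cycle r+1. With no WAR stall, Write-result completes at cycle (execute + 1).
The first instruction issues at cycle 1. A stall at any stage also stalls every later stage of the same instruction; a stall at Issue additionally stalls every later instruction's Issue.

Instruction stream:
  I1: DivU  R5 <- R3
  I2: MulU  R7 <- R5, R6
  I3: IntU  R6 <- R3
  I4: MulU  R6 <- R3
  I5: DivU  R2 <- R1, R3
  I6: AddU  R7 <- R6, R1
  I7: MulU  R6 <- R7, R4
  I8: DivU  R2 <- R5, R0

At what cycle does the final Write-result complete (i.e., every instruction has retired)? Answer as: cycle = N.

cycle = 36

cycle 1: I1 issues→DivU
cycle 2: I1 reads · I2 issues→MulU
cycle 3: I3 issues→IntU
cycle 4: I3 reads
cycle 5: I3 exec-done
cycle 9: I1 exec-done
cycle 10: I1 writes R5
cycle 11: I2 reads
cycle 12: I3 writes R6
cycle 14: I2 exec-done
cycle 15: I2 writes R7
cycle 16: I4 issues→MulU
cycle 17: I4 reads · I5 issues→DivU
cycle 18: I5 reads · I6 issues→AddU
cycle 20: I4 exec-done
cycle 21: I4 writes R6
cycle 22: I6 reads · I7 issues→MulU
cycle 24: I6 exec-done
cycle 25: I5 exec-done · I6 writes R7
cycle 26: I5 writes R2 · I7 reads
cycle 27: I8 issues→DivU
cycle 28: I8 reads
cycle 29: I7 exec-done
cycle 30: I7 writes R6
cycle 35: I8 exec-done
cycle 36: I8 writes R2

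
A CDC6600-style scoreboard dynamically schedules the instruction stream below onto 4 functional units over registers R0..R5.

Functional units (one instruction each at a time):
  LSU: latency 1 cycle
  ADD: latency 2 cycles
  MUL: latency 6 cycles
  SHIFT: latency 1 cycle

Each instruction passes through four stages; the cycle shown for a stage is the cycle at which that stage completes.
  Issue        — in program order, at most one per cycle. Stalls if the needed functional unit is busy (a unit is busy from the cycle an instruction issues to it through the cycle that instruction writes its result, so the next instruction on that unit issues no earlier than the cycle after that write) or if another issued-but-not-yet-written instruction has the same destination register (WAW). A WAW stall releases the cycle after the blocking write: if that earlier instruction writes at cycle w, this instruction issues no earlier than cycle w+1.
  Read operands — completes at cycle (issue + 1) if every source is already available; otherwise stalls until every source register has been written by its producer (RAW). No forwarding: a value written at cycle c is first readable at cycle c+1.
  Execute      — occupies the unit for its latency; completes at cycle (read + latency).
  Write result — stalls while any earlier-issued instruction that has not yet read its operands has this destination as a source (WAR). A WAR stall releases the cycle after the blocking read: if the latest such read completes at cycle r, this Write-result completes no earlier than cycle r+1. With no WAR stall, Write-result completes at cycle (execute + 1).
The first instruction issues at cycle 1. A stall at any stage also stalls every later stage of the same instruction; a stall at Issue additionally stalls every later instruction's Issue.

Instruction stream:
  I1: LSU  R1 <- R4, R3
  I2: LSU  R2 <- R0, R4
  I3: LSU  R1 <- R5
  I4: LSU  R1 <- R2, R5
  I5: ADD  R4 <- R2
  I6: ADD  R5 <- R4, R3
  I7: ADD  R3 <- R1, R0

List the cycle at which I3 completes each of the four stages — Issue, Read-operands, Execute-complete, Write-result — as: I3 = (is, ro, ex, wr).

[1] I1 dispatched to LSU
[2] I1 operands ready
[3] I1 complete
[4] R1←I1
[5] I2 dispatched to LSU
[6] I2 operands ready
[7] I2 complete
[8] R2←I2
[9] I3 dispatched to LSU
[10] I3 operands ready
[11] I3 complete
[12] R1←I3
[13] I4 dispatched to LSU
[14] I4 operands ready | I5 dispatched to ADD
[15] I4 complete | I5 operands ready
[16] R1←I4
[17] I5 complete
[18] R4←I5
[19] I6 dispatched to ADD
[20] I6 operands ready
[22] I6 complete
[23] R5←I6
[24] I7 dispatched to ADD
[25] I7 operands ready
[27] I7 complete
[28] R3←I7

I3 = (9, 10, 11, 12)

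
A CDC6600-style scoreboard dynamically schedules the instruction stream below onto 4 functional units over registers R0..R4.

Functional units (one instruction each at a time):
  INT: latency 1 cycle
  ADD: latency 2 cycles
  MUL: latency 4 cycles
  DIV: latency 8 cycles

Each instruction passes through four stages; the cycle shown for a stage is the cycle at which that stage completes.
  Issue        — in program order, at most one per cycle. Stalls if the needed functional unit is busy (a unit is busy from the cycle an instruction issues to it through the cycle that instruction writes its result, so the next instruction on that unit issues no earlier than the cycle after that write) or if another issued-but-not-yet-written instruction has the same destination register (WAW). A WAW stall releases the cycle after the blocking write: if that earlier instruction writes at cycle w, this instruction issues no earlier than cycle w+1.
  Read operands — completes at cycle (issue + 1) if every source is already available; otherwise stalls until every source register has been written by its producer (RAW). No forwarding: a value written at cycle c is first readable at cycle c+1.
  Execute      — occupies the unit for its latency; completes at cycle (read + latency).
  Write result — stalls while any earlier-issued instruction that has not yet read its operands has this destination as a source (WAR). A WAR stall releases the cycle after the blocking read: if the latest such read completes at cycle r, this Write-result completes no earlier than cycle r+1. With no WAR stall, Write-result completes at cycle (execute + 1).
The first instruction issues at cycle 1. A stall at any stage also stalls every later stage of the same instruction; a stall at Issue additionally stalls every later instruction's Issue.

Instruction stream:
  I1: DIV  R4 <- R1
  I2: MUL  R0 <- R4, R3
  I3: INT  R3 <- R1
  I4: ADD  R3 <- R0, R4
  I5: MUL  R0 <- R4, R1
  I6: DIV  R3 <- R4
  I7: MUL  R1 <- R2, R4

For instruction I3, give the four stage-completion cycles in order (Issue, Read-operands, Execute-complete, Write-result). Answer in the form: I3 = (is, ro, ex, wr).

I1 -> (1, 2, 10, 11)
I2 -> (2, 12, 16, 17)  // RAW R4: wait I1 write@11
I3 -> (3, 4, 5, 13)  // WAR R3: wait I2 read@12
I4 -> (14, 18, 20, 21)  // WAW R3: wait I3 write@13, RAW R0: wait I2 write@17
I5 -> (18, 19, 23, 24)  // struct: MUL busy until I2 writes@17
I6 -> (22, 23, 31, 32)  // WAW R3: wait I4 write@21
I7 -> (25, 26, 30, 31)  // struct: MUL busy until I5 writes@24

I3 = (3, 4, 5, 13)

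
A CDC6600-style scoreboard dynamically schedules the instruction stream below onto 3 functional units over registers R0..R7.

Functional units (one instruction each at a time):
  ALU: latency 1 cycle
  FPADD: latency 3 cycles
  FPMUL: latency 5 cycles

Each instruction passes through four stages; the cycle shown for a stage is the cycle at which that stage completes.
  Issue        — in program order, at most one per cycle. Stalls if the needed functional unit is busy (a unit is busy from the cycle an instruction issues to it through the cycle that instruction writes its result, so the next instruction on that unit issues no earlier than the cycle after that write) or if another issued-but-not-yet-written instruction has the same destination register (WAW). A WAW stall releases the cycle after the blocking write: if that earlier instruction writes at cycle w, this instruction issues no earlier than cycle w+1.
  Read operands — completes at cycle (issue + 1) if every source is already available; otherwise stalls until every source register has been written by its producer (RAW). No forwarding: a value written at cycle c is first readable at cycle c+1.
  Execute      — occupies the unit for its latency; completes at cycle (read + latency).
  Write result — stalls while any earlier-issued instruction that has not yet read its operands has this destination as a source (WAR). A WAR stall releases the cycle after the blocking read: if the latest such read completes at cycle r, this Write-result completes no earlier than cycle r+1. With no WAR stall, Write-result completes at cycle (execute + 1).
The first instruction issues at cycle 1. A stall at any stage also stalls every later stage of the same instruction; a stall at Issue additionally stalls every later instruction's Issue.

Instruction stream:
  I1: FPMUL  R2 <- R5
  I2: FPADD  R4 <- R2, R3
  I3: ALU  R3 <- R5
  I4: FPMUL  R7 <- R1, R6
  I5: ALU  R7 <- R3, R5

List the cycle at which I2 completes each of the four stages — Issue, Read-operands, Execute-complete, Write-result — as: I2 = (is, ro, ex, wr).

I2 = (2, 9, 12, 13)

c1: I1→FPMUL
c2: I1 RO, I2→FPADD
c3: I3→ALU
c4: I3 RO
c5: I3 EX
c7: I1 EX
c8: I1 WR R2
c9: I2 RO, I4→FPMUL
c10: I3 WR R3, I4 RO
c12: I2 EX
c13: I2 WR R4
c15: I4 EX
c16: I4 WR R7
c17: I5→ALU
c18: I5 RO
c19: I5 EX
c20: I5 WR R7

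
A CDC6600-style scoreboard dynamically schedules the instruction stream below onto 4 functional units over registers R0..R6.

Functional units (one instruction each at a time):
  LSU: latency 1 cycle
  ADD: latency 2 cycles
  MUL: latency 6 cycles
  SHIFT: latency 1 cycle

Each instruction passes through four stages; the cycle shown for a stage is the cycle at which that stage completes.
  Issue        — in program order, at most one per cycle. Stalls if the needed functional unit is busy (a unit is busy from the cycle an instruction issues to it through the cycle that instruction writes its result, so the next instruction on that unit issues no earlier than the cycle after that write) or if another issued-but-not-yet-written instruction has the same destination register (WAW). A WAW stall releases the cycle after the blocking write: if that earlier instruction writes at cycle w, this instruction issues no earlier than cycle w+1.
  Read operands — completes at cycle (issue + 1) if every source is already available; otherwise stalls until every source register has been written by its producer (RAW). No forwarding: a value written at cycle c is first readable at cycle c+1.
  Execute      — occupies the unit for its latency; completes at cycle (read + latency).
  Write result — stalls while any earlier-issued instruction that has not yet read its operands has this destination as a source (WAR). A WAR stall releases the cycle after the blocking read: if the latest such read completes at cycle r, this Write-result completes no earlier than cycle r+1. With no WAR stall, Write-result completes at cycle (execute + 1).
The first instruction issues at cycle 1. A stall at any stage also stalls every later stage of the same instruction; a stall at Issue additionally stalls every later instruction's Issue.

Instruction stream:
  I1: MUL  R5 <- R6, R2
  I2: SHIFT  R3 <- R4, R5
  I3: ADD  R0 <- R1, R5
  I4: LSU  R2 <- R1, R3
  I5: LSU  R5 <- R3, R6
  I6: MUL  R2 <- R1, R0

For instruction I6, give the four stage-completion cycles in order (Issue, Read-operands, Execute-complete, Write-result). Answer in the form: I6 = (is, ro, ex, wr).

I6 = (17, 18, 24, 25)

c1: I1→MUL
c2: I1 RO; I2→SHIFT
c3: I3→ADD
c4: I4→LSU
c8: I1 EX
c9: I1 WR R5
c10: I2 RO; I3 RO
c11: I2 EX
c12: I2 WR R3; I3 EX
c13: I3 WR R0; I4 RO
c14: I4 EX
c15: I4 WR R2
c16: I5→LSU
c17: I5 RO; I6→MUL
c18: I5 EX; I6 RO
c19: I5 WR R5
c24: I6 EX
c25: I6 WR R2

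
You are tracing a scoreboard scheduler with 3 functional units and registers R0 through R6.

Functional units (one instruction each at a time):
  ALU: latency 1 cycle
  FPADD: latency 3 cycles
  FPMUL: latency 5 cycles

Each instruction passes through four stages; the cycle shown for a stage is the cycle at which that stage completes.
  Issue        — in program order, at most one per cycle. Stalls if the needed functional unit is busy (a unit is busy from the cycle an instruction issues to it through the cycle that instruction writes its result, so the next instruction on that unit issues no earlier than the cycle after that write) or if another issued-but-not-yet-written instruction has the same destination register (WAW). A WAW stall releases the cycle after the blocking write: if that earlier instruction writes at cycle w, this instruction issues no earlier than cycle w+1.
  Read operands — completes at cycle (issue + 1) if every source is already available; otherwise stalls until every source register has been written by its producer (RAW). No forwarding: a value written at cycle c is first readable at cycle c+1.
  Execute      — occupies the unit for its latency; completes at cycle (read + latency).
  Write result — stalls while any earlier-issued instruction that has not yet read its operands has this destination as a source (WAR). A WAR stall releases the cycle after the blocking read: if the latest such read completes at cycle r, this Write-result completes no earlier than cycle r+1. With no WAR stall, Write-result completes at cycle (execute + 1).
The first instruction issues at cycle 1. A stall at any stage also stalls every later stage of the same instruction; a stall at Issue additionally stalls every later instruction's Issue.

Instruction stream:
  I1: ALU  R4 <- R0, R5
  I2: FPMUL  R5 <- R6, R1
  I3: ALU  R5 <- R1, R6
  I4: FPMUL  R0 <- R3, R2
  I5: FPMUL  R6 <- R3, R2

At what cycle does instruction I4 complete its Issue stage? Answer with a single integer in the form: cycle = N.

[1] I1 issues→ALU
[2] I1 reads, I2 issues→FPMUL
[3] I1 exec-done, I2 reads
[4] I1 writes R4
[8] I2 exec-done
[9] I2 writes R5
[10] I3 issues→ALU
[11] I3 reads, I4 issues→FPMUL
[12] I3 exec-done, I4 reads
[13] I3 writes R5
[17] I4 exec-done
[18] I4 writes R0
[19] I5 issues→FPMUL
[20] I5 reads
[25] I5 exec-done
[26] I5 writes R6

cycle = 11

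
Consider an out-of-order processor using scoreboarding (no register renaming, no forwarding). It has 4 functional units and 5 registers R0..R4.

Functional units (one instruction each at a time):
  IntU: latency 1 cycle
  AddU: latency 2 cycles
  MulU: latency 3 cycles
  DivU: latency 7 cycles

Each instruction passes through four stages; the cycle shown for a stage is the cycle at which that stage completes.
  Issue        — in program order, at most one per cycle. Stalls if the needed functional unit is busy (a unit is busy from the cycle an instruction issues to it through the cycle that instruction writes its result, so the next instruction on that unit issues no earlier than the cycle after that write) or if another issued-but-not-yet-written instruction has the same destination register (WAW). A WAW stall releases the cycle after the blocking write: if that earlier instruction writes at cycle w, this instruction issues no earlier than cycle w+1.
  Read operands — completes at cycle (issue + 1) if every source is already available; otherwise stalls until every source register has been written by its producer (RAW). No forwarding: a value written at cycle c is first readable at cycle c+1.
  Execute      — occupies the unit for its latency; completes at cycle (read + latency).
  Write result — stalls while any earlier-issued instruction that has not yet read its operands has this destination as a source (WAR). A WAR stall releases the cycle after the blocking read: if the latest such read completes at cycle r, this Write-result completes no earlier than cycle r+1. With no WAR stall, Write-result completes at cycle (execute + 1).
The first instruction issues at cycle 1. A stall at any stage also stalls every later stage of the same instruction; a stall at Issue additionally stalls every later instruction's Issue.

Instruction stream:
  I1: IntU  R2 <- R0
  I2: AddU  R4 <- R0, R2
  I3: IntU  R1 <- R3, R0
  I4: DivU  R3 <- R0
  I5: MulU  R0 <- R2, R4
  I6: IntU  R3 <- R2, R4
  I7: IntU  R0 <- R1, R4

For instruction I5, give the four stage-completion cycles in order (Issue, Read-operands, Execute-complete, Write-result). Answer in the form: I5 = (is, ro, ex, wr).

I5 = (7, 9, 12, 13)

I1 -> (1, 2, 3, 4)
I2 -> (2, 5, 7, 8)  // RAW R2: wait I1 write@4
I3 -> (5, 6, 7, 8)  // struct: IntU busy until I1 writes@4
I4 -> (6, 7, 14, 15)
I5 -> (7, 9, 12, 13)  // RAW R4: wait I2 write@8
I6 -> (16, 17, 18, 19)  // WAW R3: wait I4 write@15
I7 -> (20, 21, 22, 23)  // struct: IntU busy until I6 writes@19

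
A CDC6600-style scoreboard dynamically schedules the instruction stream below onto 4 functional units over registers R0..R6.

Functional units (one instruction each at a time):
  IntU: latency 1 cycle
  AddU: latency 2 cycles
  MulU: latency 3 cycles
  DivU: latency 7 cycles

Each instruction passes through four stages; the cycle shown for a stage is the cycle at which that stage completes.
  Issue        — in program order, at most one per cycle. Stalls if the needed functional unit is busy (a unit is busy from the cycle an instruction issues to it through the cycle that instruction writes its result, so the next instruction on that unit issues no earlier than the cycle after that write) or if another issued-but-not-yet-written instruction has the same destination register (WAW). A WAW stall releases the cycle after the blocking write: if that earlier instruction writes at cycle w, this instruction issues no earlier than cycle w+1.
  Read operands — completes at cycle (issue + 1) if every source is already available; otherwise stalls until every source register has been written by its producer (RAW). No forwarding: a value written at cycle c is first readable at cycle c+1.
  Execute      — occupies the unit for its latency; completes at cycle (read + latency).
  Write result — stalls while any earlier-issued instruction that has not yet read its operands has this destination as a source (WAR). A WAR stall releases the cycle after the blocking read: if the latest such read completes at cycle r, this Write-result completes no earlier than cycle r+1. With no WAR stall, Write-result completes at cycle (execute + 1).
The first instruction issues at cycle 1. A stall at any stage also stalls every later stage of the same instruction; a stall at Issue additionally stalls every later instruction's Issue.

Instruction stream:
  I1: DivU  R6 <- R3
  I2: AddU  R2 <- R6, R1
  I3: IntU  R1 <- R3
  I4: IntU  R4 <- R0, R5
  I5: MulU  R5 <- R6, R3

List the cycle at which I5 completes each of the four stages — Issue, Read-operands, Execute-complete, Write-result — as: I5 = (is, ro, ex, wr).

I5 = (14, 15, 18, 19)

[1] I1 issues→DivU
[2] I1 reads; I2 issues→AddU
[3] I3 issues→IntU
[4] I3 reads
[5] I3 exec-done
[9] I1 exec-done
[10] I1 writes R6
[11] I2 reads
[12] I3 writes R1
[13] I2 exec-done; I4 issues→IntU
[14] I2 writes R2; I4 reads; I5 issues→MulU
[15] I4 exec-done; I5 reads
[16] I4 writes R4
[18] I5 exec-done
[19] I5 writes R5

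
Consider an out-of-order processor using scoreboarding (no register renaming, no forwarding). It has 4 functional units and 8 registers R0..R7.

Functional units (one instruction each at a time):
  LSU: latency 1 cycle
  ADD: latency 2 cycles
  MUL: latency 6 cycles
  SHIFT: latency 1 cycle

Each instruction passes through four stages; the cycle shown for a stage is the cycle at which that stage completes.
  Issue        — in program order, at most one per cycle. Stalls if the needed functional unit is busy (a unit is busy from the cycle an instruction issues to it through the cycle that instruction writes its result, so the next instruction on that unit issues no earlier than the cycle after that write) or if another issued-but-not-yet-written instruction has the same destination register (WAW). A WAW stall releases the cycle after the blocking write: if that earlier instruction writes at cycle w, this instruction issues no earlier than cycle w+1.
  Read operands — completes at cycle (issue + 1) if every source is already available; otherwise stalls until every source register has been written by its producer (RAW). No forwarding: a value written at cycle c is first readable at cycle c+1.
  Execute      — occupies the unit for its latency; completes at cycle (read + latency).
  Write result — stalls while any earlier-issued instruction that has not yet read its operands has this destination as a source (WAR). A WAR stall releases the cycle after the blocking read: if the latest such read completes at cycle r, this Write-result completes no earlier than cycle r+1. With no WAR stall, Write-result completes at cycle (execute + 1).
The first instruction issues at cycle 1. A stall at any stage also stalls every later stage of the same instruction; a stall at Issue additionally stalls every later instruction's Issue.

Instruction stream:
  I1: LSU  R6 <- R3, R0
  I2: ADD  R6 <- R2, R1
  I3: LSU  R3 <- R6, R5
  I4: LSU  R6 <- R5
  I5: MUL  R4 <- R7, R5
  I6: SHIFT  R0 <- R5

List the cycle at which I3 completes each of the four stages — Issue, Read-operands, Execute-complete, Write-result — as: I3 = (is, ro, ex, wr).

I3 = (6, 10, 11, 12)

[I1] 1/2/3/4
[I2] 5/6/8/9  (WAW R6: wait I1 write@4)
[I3] 6/10/11/12  (RAW R6: wait I2 write@9)
[I4] 13/14/15/16  (struct: LSU busy until I3 writes@12)
[I5] 14/15/21/22
[I6] 15/16/17/18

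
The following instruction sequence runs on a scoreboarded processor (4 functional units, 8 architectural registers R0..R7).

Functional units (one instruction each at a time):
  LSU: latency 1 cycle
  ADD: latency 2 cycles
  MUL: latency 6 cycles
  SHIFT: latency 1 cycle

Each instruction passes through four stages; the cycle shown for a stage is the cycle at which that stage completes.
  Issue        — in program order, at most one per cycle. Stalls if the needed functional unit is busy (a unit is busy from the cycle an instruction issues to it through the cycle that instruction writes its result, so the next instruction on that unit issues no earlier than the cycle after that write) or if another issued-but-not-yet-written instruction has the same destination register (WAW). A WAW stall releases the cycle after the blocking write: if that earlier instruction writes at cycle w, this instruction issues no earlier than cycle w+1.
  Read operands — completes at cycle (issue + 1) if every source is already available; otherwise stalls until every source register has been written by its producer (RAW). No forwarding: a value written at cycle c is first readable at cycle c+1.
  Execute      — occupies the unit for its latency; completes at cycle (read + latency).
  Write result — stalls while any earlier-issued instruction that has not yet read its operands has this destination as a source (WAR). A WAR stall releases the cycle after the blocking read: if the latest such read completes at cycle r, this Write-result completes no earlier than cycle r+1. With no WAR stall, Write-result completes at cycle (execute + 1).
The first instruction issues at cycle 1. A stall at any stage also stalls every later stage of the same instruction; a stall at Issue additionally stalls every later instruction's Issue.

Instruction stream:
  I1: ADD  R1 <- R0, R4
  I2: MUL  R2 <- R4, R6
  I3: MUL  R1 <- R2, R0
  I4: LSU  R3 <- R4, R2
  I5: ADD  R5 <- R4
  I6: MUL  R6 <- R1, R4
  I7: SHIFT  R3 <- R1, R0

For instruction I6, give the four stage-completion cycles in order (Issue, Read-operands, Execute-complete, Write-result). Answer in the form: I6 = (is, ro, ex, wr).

c1: issue I1 (ADD)
c2: I1 read-ops · issue I2 (MUL)
c3: I2 read-ops
c4: I1 finished on ADD
c5: I1→R1
c9: I2 finished on MUL
c10: I2→R2
c11: issue I3 (MUL)
c12: I3 read-ops · issue I4 (LSU)
c13: I4 read-ops · issue I5 (ADD)
c14: I4 finished on LSU · I5 read-ops
c15: I4→R3
c16: I5 finished on ADD
c17: I5→R5
c18: I3 finished on MUL
c19: I3→R1
c20: issue I6 (MUL)
c21: I6 read-ops · issue I7 (SHIFT)
c22: I7 read-ops
c23: I7 finished on SHIFT
c24: I7→R3
c27: I6 finished on MUL
c28: I6→R6

I6 = (20, 21, 27, 28)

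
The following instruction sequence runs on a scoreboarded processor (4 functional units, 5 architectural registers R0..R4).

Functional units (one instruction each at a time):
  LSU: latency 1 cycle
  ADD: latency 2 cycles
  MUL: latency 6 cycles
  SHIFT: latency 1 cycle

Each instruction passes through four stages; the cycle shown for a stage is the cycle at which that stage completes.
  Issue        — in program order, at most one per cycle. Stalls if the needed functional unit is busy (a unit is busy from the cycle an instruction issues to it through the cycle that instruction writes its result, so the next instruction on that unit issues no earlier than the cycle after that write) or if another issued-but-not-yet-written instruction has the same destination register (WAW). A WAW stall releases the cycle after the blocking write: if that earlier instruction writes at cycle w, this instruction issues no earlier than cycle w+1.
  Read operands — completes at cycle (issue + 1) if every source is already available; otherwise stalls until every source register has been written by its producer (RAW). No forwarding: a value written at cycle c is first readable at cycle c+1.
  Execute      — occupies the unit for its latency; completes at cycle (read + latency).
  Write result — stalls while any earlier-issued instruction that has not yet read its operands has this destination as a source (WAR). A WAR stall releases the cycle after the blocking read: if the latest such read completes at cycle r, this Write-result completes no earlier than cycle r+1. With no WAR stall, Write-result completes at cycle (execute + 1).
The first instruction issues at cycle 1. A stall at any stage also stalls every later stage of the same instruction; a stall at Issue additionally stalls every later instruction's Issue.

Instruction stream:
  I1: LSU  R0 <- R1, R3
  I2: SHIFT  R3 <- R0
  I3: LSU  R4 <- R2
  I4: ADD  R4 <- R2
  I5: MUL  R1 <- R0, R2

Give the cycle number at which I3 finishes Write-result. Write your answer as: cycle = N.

c1: I1 dispatched to LSU
c2: I1 operands ready · I2 dispatched to SHIFT
c3: I1 complete
c4: R0←I1
c5: I2 operands ready · I3 dispatched to LSU
c6: I2 complete · I3 operands ready
c7: R3←I2 · I3 complete
c8: R4←I3
c9: I4 dispatched to ADD
c10: I4 operands ready · I5 dispatched to MUL
c11: I5 operands ready
c12: I4 complete
c13: R4←I4
c17: I5 complete
c18: R1←I5

cycle = 8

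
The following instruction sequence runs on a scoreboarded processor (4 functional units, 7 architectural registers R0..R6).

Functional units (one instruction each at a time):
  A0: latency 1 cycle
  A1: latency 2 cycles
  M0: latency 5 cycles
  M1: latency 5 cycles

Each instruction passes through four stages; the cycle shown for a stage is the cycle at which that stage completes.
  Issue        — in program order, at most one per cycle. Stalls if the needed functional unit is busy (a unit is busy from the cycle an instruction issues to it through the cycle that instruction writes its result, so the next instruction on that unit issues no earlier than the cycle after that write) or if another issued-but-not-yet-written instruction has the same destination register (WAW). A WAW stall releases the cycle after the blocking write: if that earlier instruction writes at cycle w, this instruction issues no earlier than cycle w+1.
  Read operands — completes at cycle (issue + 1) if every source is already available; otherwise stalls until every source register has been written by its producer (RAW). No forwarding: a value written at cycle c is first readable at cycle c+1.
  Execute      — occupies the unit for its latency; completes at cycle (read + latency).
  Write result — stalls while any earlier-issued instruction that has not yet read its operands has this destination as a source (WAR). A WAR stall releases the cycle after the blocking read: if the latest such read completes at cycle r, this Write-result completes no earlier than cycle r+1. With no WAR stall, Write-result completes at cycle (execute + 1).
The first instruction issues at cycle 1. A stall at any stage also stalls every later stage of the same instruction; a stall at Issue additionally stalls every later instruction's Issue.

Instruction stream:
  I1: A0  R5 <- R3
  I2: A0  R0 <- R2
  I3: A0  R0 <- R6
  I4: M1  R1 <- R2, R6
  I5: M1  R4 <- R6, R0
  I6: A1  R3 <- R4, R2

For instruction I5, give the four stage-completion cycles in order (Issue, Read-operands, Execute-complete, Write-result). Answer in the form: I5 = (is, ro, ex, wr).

  I1 | 1 | 2 | 3 | 4
  I2 | 5 | 6 | 7 | 8   struct: A0 busy until I1 writes@4
  I3 | 9 | 10 | 11 | 12   struct: A0 busy until I2 writes@8
  I4 | 10 | 11 | 16 | 17
  I5 | 18 | 19 | 24 | 25   struct: M1 busy until I4 writes@17
  I6 | 19 | 26 | 28 | 29   RAW R4: wait I5 write@25

I5 = (18, 19, 24, 25)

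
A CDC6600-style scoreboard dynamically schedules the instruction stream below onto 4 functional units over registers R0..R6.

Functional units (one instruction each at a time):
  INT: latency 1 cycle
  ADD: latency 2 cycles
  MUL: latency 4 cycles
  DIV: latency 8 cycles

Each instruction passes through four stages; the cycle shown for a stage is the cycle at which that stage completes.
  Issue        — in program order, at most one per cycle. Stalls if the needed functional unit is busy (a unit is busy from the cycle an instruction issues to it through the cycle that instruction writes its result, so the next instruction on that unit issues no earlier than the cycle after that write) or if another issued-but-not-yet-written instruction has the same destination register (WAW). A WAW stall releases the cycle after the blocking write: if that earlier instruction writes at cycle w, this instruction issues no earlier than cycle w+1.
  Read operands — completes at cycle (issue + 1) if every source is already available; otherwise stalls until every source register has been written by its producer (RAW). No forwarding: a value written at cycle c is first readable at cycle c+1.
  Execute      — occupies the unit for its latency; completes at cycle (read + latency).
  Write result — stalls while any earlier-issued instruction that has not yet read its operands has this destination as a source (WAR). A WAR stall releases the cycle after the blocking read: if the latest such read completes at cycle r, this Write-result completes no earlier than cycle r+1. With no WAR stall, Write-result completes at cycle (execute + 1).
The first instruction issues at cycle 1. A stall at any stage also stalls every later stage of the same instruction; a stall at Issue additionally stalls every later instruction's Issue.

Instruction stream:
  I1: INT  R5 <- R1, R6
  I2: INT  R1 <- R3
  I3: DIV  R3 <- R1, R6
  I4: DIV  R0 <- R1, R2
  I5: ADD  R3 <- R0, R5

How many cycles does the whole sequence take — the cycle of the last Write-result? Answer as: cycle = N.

cycle = 33

cycle 1: I1 issues→INT
cycle 2: I1 reads
cycle 3: I1 exec-done
cycle 4: I1 writes R5
cycle 5: I2 issues→INT
cycle 6: I2 reads | I3 issues→DIV
cycle 7: I2 exec-done
cycle 8: I2 writes R1
cycle 9: I3 reads
cycle 17: I3 exec-done
cycle 18: I3 writes R3
cycle 19: I4 issues→DIV
cycle 20: I4 reads | I5 issues→ADD
cycle 28: I4 exec-done
cycle 29: I4 writes R0
cycle 30: I5 reads
cycle 32: I5 exec-done
cycle 33: I5 writes R3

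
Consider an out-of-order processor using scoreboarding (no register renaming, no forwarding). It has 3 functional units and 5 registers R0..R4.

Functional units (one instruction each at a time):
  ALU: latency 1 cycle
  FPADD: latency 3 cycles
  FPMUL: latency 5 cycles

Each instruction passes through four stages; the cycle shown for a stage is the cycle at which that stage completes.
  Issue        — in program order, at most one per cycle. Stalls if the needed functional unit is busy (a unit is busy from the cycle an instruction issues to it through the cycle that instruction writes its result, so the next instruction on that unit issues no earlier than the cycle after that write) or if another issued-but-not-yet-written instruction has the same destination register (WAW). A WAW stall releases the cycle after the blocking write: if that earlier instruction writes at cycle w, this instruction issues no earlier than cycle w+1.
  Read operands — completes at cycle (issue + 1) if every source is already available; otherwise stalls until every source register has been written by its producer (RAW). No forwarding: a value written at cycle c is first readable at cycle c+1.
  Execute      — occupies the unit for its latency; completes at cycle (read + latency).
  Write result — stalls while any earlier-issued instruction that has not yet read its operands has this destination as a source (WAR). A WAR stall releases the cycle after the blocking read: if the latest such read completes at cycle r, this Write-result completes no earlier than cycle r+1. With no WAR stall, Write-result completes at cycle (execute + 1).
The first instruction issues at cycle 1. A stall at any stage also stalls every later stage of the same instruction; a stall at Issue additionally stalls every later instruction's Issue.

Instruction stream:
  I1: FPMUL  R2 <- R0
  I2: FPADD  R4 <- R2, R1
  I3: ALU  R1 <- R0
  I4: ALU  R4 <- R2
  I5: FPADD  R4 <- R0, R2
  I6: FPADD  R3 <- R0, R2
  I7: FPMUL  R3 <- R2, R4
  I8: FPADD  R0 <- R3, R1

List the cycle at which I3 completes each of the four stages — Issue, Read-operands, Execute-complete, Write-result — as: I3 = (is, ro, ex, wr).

t=1  I1 issues→FPMUL
t=2  I1 reads · I2 issues→FPADD
t=3  I3 issues→ALU
t=4  I3 reads
t=5  I3 exec-done
t=7  I1 exec-done
t=8  I1 writes R2
t=9  I2 reads
t=10  I3 writes R1
t=12  I2 exec-done
t=13  I2 writes R4
t=14  I4 issues→ALU
t=15  I4 reads
t=16  I4 exec-done
t=17  I4 writes R4
t=18  I5 issues→FPADD
t=19  I5 reads
t=22  I5 exec-done
t=23  I5 writes R4
t=24  I6 issues→FPADD
t=25  I6 reads
t=28  I6 exec-done
t=29  I6 writes R3
t=30  I7 issues→FPMUL
t=31  I7 reads · I8 issues→FPADD
t=36  I7 exec-done
t=37  I7 writes R3
t=38  I8 reads
t=41  I8 exec-done
t=42  I8 writes R0

I3 = (3, 4, 5, 10)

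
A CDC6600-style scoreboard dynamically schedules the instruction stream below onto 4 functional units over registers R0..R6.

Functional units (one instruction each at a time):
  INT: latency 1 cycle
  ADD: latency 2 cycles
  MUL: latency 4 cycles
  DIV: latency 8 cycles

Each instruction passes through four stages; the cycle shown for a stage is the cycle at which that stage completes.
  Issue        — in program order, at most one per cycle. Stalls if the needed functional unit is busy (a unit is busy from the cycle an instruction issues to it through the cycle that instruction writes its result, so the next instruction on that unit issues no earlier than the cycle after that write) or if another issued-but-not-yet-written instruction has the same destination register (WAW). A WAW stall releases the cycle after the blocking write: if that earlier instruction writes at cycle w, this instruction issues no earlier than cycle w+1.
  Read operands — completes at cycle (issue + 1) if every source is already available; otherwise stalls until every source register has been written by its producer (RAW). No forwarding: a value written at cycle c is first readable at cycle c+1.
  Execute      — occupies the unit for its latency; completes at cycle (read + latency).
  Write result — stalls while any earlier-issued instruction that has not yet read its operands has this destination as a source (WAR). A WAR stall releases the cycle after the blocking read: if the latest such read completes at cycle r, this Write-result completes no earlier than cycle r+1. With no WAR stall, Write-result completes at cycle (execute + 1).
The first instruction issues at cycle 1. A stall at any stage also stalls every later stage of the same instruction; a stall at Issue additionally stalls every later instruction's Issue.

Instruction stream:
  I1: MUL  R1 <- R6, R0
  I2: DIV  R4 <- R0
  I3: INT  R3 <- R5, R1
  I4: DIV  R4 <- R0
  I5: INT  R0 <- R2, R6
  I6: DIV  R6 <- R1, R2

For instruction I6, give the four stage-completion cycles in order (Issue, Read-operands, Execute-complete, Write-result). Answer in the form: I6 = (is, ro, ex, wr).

t=1  I1 issues→MUL
t=2  I1 reads · I2 issues→DIV
t=3  I2 reads · I3 issues→INT
t=6  I1 exec-done
t=7  I1 writes R1
t=8  I3 reads
t=9  I3 exec-done
t=10  I3 writes R3
t=11  I2 exec-done
t=12  I2 writes R4
t=13  I4 issues→DIV
t=14  I4 reads · I5 issues→INT
t=15  I5 reads
t=16  I5 exec-done
t=17  I5 writes R0
t=22  I4 exec-done
t=23  I4 writes R4
t=24  I6 issues→DIV
t=25  I6 reads
t=33  I6 exec-done
t=34  I6 writes R6

I6 = (24, 25, 33, 34)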